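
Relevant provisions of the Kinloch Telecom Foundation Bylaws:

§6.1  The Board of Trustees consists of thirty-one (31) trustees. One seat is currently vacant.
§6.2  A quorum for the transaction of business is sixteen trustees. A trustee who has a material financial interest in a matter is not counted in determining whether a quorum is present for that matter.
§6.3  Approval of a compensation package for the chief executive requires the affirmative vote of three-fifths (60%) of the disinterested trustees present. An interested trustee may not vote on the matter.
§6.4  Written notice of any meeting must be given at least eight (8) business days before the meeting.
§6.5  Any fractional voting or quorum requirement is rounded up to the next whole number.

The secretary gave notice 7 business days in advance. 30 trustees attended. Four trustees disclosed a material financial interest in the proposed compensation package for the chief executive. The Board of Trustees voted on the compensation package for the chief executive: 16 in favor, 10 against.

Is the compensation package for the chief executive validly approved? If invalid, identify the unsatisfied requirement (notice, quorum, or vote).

Invalid — notice requirement not satisfied.

Notice: 7 business days given; 8 required (7 < 8). Not satisfied.
Quorum: 30 present, but the 4 interested trustees do not count, leaving 26. Quorum is 16. Satisfied.
Vote: the compensation package for the chief executive requires three-fifths of the disinterested trustees present (30 − 4 = 26). 3/5 of 26 = 15.60, rounded up to 16, so 16 affirmative votes are needed; 16 voted in favor. Satisfied.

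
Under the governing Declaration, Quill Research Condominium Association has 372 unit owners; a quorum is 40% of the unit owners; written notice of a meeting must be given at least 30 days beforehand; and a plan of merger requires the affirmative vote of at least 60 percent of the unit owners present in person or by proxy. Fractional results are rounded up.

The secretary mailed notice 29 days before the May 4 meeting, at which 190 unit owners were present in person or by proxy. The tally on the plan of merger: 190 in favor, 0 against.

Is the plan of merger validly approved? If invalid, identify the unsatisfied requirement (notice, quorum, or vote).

Invalid — notice requirement not satisfied.

Notice: 29 days given; 30 required. Not satisfied.
Quorum: 40% of 372 = 148.80, rounded up to 149; 190 present. Satisfied.
Vote: requires three-fifths of those present (190); 3/5 of 190 = 114, so 114 needed; 190 in favor. Satisfied.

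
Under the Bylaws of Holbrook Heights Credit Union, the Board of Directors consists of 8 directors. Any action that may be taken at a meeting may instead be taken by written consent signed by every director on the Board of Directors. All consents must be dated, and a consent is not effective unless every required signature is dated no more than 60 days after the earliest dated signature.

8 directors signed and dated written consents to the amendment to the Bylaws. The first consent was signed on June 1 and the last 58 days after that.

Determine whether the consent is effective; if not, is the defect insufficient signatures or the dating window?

Effective — both the signature and dating-window requirements are satisfied.

Signatures required: the unanimous vote of 8 — unanimous means all 8, so 8 needed; 8 signed. Sufficient.
Dating window: the latest signature is 58 days after the earliest; the limit is 60 days. Within the window.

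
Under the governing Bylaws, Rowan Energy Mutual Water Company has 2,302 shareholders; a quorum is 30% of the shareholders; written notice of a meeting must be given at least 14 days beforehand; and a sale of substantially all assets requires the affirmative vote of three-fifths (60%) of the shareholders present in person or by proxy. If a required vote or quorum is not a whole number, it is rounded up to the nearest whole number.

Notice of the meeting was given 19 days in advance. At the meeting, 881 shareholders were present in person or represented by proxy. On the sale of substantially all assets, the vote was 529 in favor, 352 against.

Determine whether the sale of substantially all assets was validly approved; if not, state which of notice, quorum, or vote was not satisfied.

Valid — all requirements satisfied.

Notice: 19 days given; 14 required. Satisfied.
Quorum: 30% of 2,302 = 690.60, rounded up to 691; 881 present. Satisfied.
Vote: requires three-fifths of those present (881); 3/5 of 881 = 528.60, rounded up to 529, so 529 needed; 529 in favor. Satisfied.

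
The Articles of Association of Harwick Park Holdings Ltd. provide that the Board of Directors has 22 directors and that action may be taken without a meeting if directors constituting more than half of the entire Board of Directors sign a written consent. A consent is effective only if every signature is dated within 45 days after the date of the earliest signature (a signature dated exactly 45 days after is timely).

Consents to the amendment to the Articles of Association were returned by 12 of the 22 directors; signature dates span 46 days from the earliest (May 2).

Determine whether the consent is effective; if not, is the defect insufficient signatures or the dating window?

Signatures required: more than half of 22 — a majority of 22 is 12, so 12 needed; 12 signed. Sufficient.
Dating window: the latest signature is 46 days after the earliest; the limit is 45 days. Outside the window.

Not effective — dating-window requirement not satisfied.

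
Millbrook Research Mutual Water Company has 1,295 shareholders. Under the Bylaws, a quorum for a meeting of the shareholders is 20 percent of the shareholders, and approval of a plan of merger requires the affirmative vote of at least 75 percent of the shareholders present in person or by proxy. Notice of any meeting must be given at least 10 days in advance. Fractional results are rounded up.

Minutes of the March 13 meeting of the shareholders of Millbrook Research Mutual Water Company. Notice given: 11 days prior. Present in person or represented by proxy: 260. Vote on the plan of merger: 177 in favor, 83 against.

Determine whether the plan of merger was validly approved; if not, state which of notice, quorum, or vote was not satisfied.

Invalid — vote requirement not satisfied.

Notice: 11 days given; 10 required. Satisfied.
Quorum: 20% of 1,295 = 259; 260 present. Satisfied.
Vote: requires three-fourths of those present (260); 3/4 of 260 = 195, so 195 needed; 177 in favor. Not satisfied.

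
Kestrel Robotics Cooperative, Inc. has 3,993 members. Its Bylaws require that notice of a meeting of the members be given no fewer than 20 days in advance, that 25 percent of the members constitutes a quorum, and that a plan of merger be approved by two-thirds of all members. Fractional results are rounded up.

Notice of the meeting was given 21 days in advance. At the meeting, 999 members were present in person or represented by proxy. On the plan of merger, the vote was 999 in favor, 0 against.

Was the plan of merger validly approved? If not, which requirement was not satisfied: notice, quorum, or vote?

Invalid — vote requirement not satisfied.

Notice: 21 days given; 20 required. Satisfied.
Quorum: 25% of 3,993 = 998.25, rounded up to 999; 999 present. Satisfied.
Vote: requires two-thirds of all members (3,993); 2/3 of 3993 = 2662, so 2,662 needed; 999 in favor. Not satisfied.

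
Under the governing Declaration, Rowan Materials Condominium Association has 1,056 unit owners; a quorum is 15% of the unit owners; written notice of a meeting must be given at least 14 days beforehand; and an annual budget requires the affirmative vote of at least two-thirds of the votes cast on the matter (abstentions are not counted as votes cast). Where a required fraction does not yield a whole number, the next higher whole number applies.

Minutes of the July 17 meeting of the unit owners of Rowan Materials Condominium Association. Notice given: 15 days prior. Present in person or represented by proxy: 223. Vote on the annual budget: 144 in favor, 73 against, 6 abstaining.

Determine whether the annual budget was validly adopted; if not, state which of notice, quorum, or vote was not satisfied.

Notice: 15 days given; 14 required. Satisfied.
Quorum: 15% of 1,056 = 158.40, rounded up to 159; 223 present. Satisfied.
Vote: requires two-thirds of the votes cast (223 − 6 abstaining = 217); 2/3 of 217 = 144.67, rounded up to 145, so 145 needed; 144 in favor. Not satisfied.

Invalid — vote requirement not satisfied.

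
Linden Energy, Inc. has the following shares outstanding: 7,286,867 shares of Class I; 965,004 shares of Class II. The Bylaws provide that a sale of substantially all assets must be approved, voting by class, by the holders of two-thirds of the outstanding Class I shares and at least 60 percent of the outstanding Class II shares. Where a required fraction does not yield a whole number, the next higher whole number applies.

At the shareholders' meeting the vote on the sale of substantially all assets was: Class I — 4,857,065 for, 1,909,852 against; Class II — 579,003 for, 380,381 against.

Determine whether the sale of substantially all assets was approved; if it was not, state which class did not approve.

Class I: 2/3 of 7286867 = 4857911.33, rounded up to 4857912; 4,857,912 required, 4,857,065 in favor — not approved.
Class II: 3/5 of 965004 = 579002.40, rounded up to 579003; 579,003 required, 579,003 in favor — approved.

Not approved — the Class I shares did not give the required vote.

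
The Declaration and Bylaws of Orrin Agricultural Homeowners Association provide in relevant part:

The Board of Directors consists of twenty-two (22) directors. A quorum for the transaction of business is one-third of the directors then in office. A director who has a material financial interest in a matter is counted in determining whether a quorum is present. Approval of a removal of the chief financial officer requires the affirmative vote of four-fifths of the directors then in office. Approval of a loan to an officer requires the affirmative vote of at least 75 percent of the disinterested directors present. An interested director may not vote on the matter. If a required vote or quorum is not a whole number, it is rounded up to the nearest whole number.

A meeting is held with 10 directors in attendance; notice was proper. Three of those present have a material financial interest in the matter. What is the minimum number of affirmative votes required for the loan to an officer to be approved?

The loan to an officer requires three-fourths of the disinterested directors present (10 − 3 = 7).
3/4 of 7 = 5.25, rounded up to 6.

6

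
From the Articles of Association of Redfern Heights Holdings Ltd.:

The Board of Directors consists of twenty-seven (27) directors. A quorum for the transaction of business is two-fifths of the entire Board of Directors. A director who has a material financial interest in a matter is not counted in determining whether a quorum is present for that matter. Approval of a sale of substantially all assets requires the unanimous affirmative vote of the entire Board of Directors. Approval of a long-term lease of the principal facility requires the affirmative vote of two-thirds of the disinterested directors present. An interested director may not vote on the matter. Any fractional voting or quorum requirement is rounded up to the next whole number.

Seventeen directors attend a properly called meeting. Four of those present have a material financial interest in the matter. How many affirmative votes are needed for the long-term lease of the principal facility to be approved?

The long-term lease of the principal facility requires two-thirds of the disinterested directors present (17 − 4 = 13).
2/3 of 13 = 8.67, rounded up to 9.

9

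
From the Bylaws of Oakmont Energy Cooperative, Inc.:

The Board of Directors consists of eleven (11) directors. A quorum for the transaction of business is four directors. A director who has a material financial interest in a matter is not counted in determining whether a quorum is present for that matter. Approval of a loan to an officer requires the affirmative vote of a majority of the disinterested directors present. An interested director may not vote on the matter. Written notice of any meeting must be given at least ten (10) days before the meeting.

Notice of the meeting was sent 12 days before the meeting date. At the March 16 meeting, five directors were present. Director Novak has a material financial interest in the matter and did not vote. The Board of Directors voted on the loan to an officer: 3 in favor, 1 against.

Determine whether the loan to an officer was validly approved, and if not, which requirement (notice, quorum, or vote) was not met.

Valid — all requirements satisfied.

Notice: 12 days given; 10 required (12 ≥ 10). Satisfied.
Quorum: 5 present, but the 1 interested director does not count, leaving 4. Quorum is 4. Satisfied.
Vote: the loan to an officer requires a majority of the disinterested directors present (5 − 1 = 4). A majority of 4 is 3, so 3 affirmative votes are needed; 3 voted in favor. Satisfied.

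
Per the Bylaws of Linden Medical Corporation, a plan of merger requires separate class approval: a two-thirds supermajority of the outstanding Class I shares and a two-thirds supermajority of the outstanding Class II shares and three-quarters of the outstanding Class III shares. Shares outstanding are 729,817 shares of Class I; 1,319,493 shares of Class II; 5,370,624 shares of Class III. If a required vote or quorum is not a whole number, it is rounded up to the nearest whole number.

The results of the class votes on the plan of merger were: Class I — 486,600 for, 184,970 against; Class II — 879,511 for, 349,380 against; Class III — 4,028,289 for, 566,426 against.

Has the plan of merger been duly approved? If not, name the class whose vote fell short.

Not approved — the Class II shares did not give the required vote.

Class I: 2/3 of 729817 = 486544.67, rounded up to 486545; 486,545 required, 486,600 in favor — approved.
Class II: 2/3 of 1319493 = 879662; 879,662 required, 879,511 in favor — not approved.
Class III: 3/4 of 5370624 = 4027968; 4,027,968 required, 4,028,289 in favor — approved.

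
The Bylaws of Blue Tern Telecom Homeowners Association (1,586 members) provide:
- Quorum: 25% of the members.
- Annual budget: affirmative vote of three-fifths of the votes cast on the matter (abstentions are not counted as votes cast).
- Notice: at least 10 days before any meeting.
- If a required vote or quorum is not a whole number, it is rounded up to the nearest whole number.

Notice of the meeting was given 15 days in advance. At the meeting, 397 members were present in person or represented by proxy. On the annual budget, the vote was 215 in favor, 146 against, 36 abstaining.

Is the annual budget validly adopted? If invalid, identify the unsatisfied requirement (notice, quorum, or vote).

Invalid — vote requirement not satisfied.

Notice: 15 days given; 10 required. Satisfied.
Quorum: 25% of 1,586 = 396.50, rounded up to 397; 397 present. Satisfied.
Vote: requires three-fifths of the votes cast (397 − 36 abstaining = 361); 3/5 of 361 = 216.60, rounded up to 217, so 217 needed; 215 in favor. Not satisfied.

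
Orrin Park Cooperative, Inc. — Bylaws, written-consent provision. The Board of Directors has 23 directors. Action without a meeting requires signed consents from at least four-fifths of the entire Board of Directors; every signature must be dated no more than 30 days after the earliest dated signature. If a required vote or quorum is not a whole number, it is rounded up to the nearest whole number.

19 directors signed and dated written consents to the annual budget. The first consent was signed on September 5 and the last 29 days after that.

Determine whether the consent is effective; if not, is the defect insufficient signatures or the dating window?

Signatures required: at least four-fifths of 23 — 4/5 of 23 = 18.40, rounded up to 19, so 19 needed; 19 signed. Sufficient.
Dating window: the latest signature is 29 days after the earliest; the limit is 30 days. Within the window.

Effective — both the signature and dating-window requirements are satisfied.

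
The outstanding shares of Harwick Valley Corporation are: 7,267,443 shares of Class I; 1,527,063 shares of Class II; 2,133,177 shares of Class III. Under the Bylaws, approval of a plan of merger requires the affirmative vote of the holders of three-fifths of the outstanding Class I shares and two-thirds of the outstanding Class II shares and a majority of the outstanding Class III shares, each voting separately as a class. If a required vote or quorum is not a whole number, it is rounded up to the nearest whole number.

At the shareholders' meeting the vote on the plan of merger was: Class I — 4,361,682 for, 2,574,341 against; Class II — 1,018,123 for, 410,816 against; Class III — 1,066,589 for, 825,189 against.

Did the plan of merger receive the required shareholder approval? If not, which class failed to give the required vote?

Class I: 3/5 of 7267443 = 4360465.80, rounded up to 4360466; 4,360,466 required, 4,361,682 in favor — approved.
Class II: 2/3 of 1527063 = 1018042; 1,018,042 required, 1,018,123 in favor — approved.
Class III: a majority of 2133177 is 1066589; 1,066,589 required, 1,066,589 in favor — approved.

Approved — every class gave the required vote.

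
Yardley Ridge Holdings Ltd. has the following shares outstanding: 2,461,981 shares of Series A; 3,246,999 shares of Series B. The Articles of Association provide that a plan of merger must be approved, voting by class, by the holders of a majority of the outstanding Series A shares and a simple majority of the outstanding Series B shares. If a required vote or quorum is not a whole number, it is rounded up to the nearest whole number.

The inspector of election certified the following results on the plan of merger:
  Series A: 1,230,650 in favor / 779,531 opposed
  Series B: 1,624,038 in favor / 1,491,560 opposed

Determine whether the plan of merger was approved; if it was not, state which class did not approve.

Not approved — the Series A shares did not give the required vote.

Series A: a majority of 2461981 is 1230991; 1,230,991 required, 1,230,650 in favor — not approved.
Series B: a majority of 3246999 is 1623500; 1,623,500 required, 1,624,038 in favor — approved.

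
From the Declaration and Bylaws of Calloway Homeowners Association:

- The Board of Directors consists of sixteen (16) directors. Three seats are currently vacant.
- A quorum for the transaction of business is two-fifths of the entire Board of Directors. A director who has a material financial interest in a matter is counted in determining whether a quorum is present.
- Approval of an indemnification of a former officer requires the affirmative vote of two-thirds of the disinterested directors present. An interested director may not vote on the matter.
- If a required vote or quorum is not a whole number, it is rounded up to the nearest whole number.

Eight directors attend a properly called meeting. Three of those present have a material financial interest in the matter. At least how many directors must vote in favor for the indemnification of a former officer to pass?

4

The indemnification of a former officer requires two-thirds of the disinterested directors present (8 − 3 = 5).
2/3 of 5 = 3.33, rounded up to 4.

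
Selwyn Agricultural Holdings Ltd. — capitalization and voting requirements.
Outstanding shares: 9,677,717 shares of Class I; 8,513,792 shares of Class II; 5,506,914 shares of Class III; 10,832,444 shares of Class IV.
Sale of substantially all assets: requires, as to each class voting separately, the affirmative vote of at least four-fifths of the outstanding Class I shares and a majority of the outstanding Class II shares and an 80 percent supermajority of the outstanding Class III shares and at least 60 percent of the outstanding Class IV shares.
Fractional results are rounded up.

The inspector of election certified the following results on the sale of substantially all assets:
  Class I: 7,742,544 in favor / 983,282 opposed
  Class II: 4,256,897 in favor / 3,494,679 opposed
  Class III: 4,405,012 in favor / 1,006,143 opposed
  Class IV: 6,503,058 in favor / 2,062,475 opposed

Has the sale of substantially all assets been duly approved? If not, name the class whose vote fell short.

Not approved — the Class III shares did not give the required vote.

Class I: 4/5 of 9677717 = 7742173.60, rounded up to 7742174; 7,742,174 required, 7,742,544 in favor — approved.
Class II: a majority of 8513792 is 4256897; 4,256,897 required, 4,256,897 in favor — approved.
Class III: 4/5 of 5506914 = 4405531.20, rounded up to 4405532; 4,405,532 required, 4,405,012 in favor — not approved.
Class IV: 3/5 of 10832444 = 6499466.40, rounded up to 6499467; 6,499,467 required, 6,503,058 in favor — approved.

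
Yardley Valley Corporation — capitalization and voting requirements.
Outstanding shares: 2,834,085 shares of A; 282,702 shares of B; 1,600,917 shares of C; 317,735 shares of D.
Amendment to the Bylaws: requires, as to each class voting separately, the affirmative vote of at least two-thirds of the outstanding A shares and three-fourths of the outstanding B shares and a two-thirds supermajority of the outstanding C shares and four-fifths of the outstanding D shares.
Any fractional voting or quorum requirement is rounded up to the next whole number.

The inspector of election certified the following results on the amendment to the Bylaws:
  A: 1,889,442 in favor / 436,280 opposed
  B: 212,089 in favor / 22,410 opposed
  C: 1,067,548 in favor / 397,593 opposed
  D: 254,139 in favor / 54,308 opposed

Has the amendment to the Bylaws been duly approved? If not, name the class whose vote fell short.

Not approved — the D shares did not give the required vote.

A: 2/3 of 2834085 = 1889390; 1,889,390 required, 1,889,442 in favor — approved.
B: 3/4 of 282702 = 212026.50, rounded up to 212027; 212,027 required, 212,089 in favor — approved.
C: 2/3 of 1600917 = 1067278; 1,067,278 required, 1,067,548 in favor — approved.
D: 4/5 of 317735 = 254188; 254,188 required, 254,139 in favor — not approved.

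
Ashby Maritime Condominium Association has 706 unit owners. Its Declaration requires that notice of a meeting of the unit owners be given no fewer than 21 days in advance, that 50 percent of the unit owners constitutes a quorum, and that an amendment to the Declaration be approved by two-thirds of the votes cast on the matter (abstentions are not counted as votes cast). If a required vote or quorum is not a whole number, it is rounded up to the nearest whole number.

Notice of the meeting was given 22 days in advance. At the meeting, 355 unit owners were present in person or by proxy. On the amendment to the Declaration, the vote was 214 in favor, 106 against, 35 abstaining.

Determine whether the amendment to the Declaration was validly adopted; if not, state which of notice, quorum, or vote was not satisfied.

Valid — all requirements satisfied.

Notice: 22 days given; 21 required. Satisfied.
Quorum: 50% of 706 = 353; 355 present. Satisfied.
Vote: requires two-thirds of the votes cast (355 − 35 abstaining = 320); 2/3 of 320 = 213.33, rounded up to 214, so 214 needed; 214 in favor. Satisfied.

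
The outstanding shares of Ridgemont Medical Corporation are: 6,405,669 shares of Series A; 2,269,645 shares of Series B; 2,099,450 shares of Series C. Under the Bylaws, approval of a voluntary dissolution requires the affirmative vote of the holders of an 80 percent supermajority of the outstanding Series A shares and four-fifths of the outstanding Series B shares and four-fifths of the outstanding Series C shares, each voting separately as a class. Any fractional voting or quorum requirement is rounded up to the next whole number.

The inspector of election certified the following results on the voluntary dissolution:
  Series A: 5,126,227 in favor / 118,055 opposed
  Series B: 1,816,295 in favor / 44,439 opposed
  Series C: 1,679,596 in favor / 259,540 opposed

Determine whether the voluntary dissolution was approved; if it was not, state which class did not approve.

Series A: 4/5 of 6405669 = 5124535.20, rounded up to 5124536; 5,124,536 required, 5,126,227 in favor — approved.
Series B: 4/5 of 2269645 = 1815716; 1,815,716 required, 1,816,295 in favor — approved.
Series C: 4/5 of 2099450 = 1679560; 1,679,560 required, 1,679,596 in favor — approved.

Approved — every class gave the required vote.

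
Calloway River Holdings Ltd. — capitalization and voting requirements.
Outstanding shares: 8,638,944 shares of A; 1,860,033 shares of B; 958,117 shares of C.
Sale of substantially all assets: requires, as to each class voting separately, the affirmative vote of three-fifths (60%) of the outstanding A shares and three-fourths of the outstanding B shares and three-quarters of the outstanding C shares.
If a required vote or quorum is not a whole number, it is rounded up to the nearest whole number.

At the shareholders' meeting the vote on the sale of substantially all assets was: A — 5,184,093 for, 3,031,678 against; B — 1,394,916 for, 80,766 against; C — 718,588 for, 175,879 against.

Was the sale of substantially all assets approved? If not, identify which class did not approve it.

Not approved — the B shares did not give the required vote.

A: 3/5 of 8638944 = 5183366.40, rounded up to 5183367; 5,183,367 required, 5,184,093 in favor — approved.
B: 3/4 of 1860033 = 1395024.75, rounded up to 1395025; 1,395,025 required, 1,394,916 in favor — not approved.
C: 3/4 of 958117 = 718587.75, rounded up to 718588; 718,588 required, 718,588 in favor — approved.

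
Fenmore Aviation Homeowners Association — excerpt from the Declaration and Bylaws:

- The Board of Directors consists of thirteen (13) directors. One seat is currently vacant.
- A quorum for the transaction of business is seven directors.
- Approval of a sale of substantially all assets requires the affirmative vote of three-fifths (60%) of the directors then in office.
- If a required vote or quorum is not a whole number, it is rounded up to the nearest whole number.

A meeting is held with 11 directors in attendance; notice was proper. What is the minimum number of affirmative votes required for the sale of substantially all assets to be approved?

8

The sale of substantially all assets requires three-fifths of the directors then in office (12).
3/5 of 12 = 7.20, rounded up to 8.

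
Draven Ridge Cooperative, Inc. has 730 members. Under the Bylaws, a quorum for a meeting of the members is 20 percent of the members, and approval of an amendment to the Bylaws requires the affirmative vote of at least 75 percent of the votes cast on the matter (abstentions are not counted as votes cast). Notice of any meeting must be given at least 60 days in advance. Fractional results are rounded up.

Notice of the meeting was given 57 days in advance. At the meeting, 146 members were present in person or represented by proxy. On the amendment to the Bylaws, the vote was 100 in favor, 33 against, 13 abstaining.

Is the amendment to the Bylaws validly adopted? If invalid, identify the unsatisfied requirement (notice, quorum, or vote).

Notice: 57 days given; 60 required. Not satisfied.
Quorum: 20% of 730 = 146; 146 present. Satisfied.
Vote: requires three-fourths of the votes cast (146 − 13 abstaining = 133); 3/4 of 133 = 99.75, rounded up to 100, so 100 needed; 100 in favor. Satisfied.

Invalid — notice requirement not satisfied.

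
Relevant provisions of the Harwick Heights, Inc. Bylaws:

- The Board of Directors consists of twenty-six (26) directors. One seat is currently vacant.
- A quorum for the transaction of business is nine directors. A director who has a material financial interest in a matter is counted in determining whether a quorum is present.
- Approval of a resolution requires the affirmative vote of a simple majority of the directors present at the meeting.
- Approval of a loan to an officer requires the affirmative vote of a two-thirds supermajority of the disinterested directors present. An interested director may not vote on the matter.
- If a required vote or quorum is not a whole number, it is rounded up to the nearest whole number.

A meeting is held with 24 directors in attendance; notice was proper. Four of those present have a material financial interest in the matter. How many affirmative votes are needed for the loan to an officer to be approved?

The loan to an officer requires two-thirds of the disinterested directors present (24 − 4 = 20).
2/3 of 20 = 13.33, rounded up to 14.

14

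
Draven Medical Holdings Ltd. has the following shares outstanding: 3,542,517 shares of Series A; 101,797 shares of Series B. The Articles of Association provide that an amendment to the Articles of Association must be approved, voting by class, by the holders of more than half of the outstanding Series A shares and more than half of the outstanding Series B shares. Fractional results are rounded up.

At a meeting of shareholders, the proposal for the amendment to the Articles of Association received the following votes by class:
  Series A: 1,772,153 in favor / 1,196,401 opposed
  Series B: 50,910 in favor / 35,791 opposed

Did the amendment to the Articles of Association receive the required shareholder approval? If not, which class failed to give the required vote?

Series A: a majority of 3542517 is 1771259; 1,771,259 required, 1,772,153 in favor — approved.
Series B: a majority of 101797 is 50899; 50,899 required, 50,910 in favor — approved.

Approved — every class gave the required vote.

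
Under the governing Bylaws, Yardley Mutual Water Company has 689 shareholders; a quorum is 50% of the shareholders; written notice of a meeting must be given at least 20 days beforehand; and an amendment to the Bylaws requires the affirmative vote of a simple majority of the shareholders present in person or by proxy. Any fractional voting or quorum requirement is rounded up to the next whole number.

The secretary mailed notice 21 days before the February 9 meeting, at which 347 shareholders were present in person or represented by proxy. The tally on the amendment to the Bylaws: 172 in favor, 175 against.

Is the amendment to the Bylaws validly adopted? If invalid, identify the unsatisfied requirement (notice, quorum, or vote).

Invalid — vote requirement not satisfied.

Notice: 21 days given; 20 required. Satisfied.
Quorum: 50% of 689 = 344.50, rounded up to 345; 347 present. Satisfied.
Vote: requires a majority of those present (347); a majority of 347 is 174, so 174 needed; 172 in favor. Not satisfied.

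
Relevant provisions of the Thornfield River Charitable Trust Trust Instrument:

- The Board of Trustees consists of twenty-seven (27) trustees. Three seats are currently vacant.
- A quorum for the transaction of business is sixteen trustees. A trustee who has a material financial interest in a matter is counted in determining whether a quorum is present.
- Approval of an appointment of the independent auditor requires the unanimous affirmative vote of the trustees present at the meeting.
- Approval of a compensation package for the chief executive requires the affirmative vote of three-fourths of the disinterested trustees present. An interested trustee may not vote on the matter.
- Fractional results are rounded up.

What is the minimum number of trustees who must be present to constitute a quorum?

The quorum is fixed at 16.

16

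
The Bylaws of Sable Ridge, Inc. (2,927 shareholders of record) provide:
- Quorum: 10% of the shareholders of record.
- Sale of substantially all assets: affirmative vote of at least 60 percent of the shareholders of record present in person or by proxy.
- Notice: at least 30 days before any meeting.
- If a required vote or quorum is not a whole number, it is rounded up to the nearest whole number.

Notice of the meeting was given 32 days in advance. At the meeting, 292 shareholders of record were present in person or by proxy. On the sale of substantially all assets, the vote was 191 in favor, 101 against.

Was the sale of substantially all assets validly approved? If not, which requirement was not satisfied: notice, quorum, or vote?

Notice: 32 days given; 30 required. Satisfied.
Quorum: 10% of 2,927 = 292.70, rounded up to 293; 292 present. Not satisfied.
Vote: requires three-fifths of those present (292); 3/5 of 292 = 175.20, rounded up to 176, so 176 needed; 191 in favor. Satisfied.

Invalid — quorum requirement not satisfied.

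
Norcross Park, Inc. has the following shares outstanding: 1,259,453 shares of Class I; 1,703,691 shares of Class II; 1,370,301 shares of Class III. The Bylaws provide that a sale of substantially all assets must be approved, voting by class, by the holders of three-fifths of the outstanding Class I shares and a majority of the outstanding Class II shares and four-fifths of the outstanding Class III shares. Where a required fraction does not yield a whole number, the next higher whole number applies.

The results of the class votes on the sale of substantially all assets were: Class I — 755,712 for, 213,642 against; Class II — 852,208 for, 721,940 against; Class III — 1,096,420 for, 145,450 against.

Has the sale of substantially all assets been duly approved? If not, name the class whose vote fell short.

Class I: 3/5 of 1259453 = 755671.80, rounded up to 755672; 755,672 required, 755,712 in favor — approved.
Class II: a majority of 1703691 is 851846; 851,846 required, 852,208 in favor — approved.
Class III: 4/5 of 1370301 = 1096240.80, rounded up to 1096241; 1,096,241 required, 1,096,420 in favor — approved.

Approved — every class gave the required vote.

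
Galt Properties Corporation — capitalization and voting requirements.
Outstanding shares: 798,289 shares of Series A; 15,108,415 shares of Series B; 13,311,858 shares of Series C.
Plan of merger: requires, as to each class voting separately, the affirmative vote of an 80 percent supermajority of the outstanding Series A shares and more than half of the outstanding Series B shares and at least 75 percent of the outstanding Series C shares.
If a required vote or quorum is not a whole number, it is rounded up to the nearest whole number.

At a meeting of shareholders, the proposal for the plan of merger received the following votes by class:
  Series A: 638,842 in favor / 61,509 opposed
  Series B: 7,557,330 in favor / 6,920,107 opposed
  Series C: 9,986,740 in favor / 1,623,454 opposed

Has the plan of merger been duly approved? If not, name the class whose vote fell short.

Approved — every class gave the required vote.

Series A: 4/5 of 798289 = 638631.20, rounded up to 638632; 638,632 required, 638,842 in favor — approved.
Series B: a majority of 15108415 is 7554208; 7,554,208 required, 7,557,330 in favor — approved.
Series C: 3/4 of 13311858 = 9983893.50, rounded up to 9983894; 9,983,894 required, 9,986,740 in favor — approved.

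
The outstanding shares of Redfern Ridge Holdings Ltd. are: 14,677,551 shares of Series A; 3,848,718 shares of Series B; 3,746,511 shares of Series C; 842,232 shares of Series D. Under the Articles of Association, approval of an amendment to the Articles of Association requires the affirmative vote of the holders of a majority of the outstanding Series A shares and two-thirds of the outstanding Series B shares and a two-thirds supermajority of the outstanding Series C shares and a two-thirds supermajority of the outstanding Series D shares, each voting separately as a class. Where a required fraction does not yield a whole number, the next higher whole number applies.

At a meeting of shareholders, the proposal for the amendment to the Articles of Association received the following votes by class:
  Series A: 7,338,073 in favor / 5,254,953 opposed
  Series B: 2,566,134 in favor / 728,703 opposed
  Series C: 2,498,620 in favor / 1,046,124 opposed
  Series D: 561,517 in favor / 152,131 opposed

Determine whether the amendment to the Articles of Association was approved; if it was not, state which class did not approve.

Series A: a majority of 14677551 is 7338776; 7,338,776 required, 7,338,073 in favor — not approved.
Series B: 2/3 of 3848718 = 2565812; 2,565,812 required, 2,566,134 in favor — approved.
Series C: 2/3 of 3746511 = 2497674; 2,497,674 required, 2,498,620 in favor — approved.
Series D: 2/3 of 842232 = 561488; 561,488 required, 561,517 in favor — approved.

Not approved — the Series A shares did not give the required vote.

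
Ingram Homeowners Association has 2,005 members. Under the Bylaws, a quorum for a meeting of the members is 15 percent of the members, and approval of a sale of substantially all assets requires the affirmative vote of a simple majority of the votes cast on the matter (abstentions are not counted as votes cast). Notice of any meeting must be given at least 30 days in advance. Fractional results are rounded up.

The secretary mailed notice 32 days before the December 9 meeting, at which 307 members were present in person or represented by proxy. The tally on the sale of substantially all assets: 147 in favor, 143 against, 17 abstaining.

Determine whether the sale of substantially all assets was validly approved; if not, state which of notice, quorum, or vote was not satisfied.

Notice: 32 days given; 30 required. Satisfied.
Quorum: 15% of 2,005 = 300.75, rounded up to 301; 307 present. Satisfied.
Vote: requires a majority of the votes cast (307 − 17 abstaining = 290); a majority of 290 is 146, so 146 needed; 147 in favor. Satisfied.

Valid — all requirements satisfied.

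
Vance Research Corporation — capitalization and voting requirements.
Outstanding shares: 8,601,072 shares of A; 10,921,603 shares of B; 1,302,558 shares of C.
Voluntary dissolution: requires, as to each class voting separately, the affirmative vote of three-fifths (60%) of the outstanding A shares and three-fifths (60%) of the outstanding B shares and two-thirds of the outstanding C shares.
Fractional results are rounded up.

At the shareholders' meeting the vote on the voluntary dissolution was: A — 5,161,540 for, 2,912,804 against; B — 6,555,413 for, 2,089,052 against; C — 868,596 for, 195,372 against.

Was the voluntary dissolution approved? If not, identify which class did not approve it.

A: 3/5 of 8601072 = 5160643.20, rounded up to 5160644; 5,160,644 required, 5,161,540 in favor — approved.
B: 3/5 of 10921603 = 6552961.80, rounded up to 6552962; 6,552,962 required, 6,555,413 in favor — approved.
C: 2/3 of 1302558 = 868372; 868,372 required, 868,596 in favor — approved.

Approved — every class gave the required vote.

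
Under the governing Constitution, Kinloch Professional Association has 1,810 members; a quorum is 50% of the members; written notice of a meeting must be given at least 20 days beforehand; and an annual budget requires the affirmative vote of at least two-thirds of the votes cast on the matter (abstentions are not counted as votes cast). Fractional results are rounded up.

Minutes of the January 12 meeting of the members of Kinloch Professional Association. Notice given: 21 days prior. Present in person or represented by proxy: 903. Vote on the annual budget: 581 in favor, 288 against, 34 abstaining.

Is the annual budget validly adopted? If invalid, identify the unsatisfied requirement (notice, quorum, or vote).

Notice: 21 days given; 20 required. Satisfied.
Quorum: 50% of 1,810 = 905; 903 present. Not satisfied.
Vote: requires two-thirds of the votes cast (903 − 34 abstaining = 869); 2/3 of 869 = 579.33, rounded up to 580, so 580 needed; 581 in favor. Satisfied.

Invalid — quorum requirement not satisfied.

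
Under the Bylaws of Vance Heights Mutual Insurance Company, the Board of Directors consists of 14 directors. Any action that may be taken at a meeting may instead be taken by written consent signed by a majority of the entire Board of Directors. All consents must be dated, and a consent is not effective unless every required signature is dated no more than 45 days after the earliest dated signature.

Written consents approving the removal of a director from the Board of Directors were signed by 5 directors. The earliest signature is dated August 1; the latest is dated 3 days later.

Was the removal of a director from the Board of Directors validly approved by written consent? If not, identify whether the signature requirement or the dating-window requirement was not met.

Not effective — insufficient signatures.

Signatures required: a majority of 14 — a majority of 14 is 8, so 8 needed; 5 signed. Insufficient.
Dating window: the latest signature is 3 days after the earliest; the limit is 45 days. Within the window.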